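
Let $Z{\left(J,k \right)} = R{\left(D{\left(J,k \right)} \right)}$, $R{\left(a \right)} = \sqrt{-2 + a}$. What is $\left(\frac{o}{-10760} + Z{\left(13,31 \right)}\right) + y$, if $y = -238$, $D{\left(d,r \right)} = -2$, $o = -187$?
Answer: $- \frac{2560693}{10760} + 2 i \approx -237.98 + 2.0 i$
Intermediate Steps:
$Z{\left(J,k \right)} = 2 i$ ($Z{\left(J,k \right)} = \sqrt{-2 - 2} = \sqrt{-4} = 2 i$)
$\left(\frac{o}{-10760} + Z{\left(13,31 \right)}\right) + y = \left(- \frac{187}{-10760} + 2 i\right) - 238 = \left(\left(-187\right) \left(- \frac{1}{10760}\right) + 2 i\right) - 238 = \left(\frac{187}{10760} + 2 i\right) - 238 = - \frac{2560693}{10760} + 2 i$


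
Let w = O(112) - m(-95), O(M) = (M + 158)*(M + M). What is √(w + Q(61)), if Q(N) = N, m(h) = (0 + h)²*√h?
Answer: √(60541 - 9025*I*√95) ≈ 289.25 - 152.06*I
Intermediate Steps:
O(M) = 2*M*(158 + M) (O(M) = (158 + M)*(2*M) = 2*M*(158 + M))
m(h) = h^(5/2) (m(h) = h²*√h = h^(5/2))
w = 60480 - 9025*I*√95 (w = 2*112*(158 + 112) - (-95)^(5/2) = 2*112*270 - 9025*I*√95 = 60480 - 9025*I*√95 ≈ 60480.0 - 87965.0*I)
√(w + Q(61)) = √((60480 - 9025*I*√95) + 61) = √(60541 - 9025*I*√95)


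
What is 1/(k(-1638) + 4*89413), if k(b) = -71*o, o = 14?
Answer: 1/356658 ≈ 2.8038e-6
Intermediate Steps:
k(b) = -994 (k(b) = -71*14 = -994)
1/(k(-1638) + 4*89413) = 1/(-994 + 4*89413) = 1/(-994 + 357652) = 1/356658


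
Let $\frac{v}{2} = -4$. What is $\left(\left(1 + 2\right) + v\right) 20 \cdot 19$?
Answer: $-1900$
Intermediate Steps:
$v = -8$ ($v = 2 \left(-4\right) = -8$)
$\left(\left(1 + 2\right) + v\right) 20 \cdot 19 = \left(\left(1 + 2\right) - 8\right) 20 \cdot 19 = \left(3 - 8\right) 20 \cdot 19 = \left(-5\right) 20 \cdot 19 = \left(-100\right) 19 = -1900$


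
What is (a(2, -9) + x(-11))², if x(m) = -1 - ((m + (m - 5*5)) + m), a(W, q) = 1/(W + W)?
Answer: 52441/16 ≈ 3277.6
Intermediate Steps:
a(W, q) = 1/(2*W)
x(m) = 24 - 3*m (x(m) = -1 - ((m + (m - 25)) + m) = -1 - ((m + (-25 + m)) + m) = -1 - ((-25 + 2*m) + m) = -1 - (-25 + 3*m) = -1 + (25 - 3*m) = 24 - 3*m)
(a(2, -9) + x(-11))² = ((½)/2 + (24 - 3*(-11)))² = ((½)*(½) + (24 + 33))² = (¼ + 57)² = (229/4)² = 52441/16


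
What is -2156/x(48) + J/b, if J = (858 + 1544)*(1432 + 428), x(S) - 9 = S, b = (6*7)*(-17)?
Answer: -42699904/6783 ≈ -6295.1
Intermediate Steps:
b = -714 (b = 42*(-17) = -714)
x(S) = 9 + S
J = 4467720 (J = 2402*1860 = 4467720)
-2156/x(48) + J/b = -2156/(9 + 48) + 4467720/(-714) = -2156/57 + 4467720*(-1/714) = -2156*1/57 - 744620/119 = -2156/57 - 744620/119 = -42699904/6783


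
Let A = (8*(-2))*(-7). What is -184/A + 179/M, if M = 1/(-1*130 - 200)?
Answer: -827003/14 ≈ -59072.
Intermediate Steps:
A = 112 (A = -16*(-7) = 112)
M = -1/330 (M = 1/(-130 - 200) = 1/(-330) = -1/330 ≈ -0.0030303)
-184/A + 179/M = -184/112 + 179/(-1/330) = -184*1/112 + 179*(-330) = -23/14 - 59070 = -827003/14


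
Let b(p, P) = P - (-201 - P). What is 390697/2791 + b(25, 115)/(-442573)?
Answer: 172910740460/1235221243 ≈ 139.98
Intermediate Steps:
b(p, P) = 201 + 2*P (b(p, P) = P + (201 + P) = 201 + 2*P)
390697/2791 + b(25, 115)/(-442573) = 390697/2791 + (201 + 2*115)/(-442573) = 390697*(1/2791) + (201 + 230)*(-1/442573) = 390697/2791 + 431*(-1/442573) = 390697/2791 - 431/442573 = 172910740460/1235221243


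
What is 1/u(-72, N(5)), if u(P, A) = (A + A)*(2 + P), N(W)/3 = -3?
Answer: 1/1260 ≈ 0.00079365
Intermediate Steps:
N(W) = -9 (N(W) = 3*(-3) = -9)
u(P, A) = 2*A*(2 + P) (u(P, A) = (2*A)*(2 + P) = 2*A*(2 + P))
1/u(-72, N(5)) = 1/(2*(-9)*(2 - 72)) = 1/(2*(-9)*(-70)) = 1/1260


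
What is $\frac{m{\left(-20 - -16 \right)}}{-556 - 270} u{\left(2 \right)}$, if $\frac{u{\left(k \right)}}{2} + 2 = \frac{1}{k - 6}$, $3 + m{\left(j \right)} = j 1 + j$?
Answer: $- \frac{99}{1652} \approx -0.059927$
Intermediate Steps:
$m{\left(j \right)} = -3 + 2 j$ ($m{\left(j \right)} = -3 + \left(j 1 + j\right) = -3 + \left(j + j\right) = -3 + 2 j$)
$u{\left(k \right)} = -4 + \frac{2}{-6 + k}$ ($u{\left(k \right)} = -4 + \frac{2}{k - 6} = -4 + \frac{2}{-6 + k}$)
$\frac{m{\left(-20 - -16 \right)}}{-556 - 270} u{\left(2 \right)} = \frac{-3 + 2 \left(-20 - -16\right)}{-556 - 270} \frac{2 \left(13 - 4\right)}{-6 + 2} = \frac{-3 + 2 \left(-20 + 16\right)}{-556 - 270} \frac{2 \left(13 - 4\right)}{-4} = \frac{-3 + 2 \left(-4\right)}{-826} \cdot 2 \left(- \frac{1}{4}\right) 9 = \left(-3 - 8\right) \left(- \frac{1}{826}\right) \left(- \frac{9}{2}\right) = \left(-11\right) \left(- \frac{1}{826}\right) \left(- \frac{9}{2}\right) = \frac{11}{826} \left(- \frac{9}{2}\right) = - \frac{99}{1652}$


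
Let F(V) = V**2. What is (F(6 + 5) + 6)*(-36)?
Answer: -4572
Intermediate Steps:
(F(6 + 5) + 6)*(-36) = ((6 + 5)**2 + 6)*(-36) = (11**2 + 6)*(-36) = (121 + 6)*(-36) = 127*(-36) = -4572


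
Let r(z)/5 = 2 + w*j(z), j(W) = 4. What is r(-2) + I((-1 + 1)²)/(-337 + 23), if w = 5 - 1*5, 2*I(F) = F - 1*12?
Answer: 1573/157 ≈ 10.019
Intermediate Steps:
I(F) = -6 + F/2 (I(F) = (F - 1*12)/2 = (F - 12)/2 = (-12 + F)/2 = -6 + F/2)
w = 0 (w = 5 - 5 = 0)
r(z) = 10 (r(z) = 5*(2 + 0*4) = 5*(2 + 0) = 5*2 = 10)
r(-2) + I((-1 + 1)²)/(-337 + 23) = 10 + (-6 + (-1 + 1)²/2)/(-337 + 23) = 10 + (-6 + (½)*0²)/(-314) = 10 + (-6 + (½)*0)*(-1/314) = 10 + (-6 + 0)*(-1/314) = 10 - 6*(-1/314) = 10 + 3/157 = 1573/157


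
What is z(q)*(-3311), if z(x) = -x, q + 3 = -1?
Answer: -13244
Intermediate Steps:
q = -4 (q = -3 - 1 = -4)
z(q)*(-3311) = -1*(-4)*(-3311) = 4*(-3311) = -13244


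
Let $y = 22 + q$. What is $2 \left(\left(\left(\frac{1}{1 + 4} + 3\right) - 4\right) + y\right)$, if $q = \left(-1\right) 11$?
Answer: $\frac{102}{5} \approx 20.4$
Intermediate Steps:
$q = -11$
$y = 11$ ($y = 22 - 11 = 11$)
$2 \left(\left(\left(\frac{1}{1 + 4} + 3\right) - 4\right) + y\right) = 2 \left(\left(\left(\frac{1}{1 + 4} + 3\right) - 4\right) + 11\right) = 2 \left(\left(\left(\frac{1}{5} + 3\right) - 4\right) + 11\right) = 2 \left(\left(\frac{16}{5} - 4\right) + 11\right) = 2 \left(- \frac{4}{5} + 11\right) = 2 \cdot \frac{51}{5} = \frac{102}{5}$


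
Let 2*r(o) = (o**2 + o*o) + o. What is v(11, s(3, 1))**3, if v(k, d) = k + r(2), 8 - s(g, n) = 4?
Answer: 4096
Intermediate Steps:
r(o) = o**2 + o/2 (r(o) = ((o**2 + o*o) + o)/2 = ((o**2 + o**2) + o)/2 = (2*o**2 + o)/2 = (o + 2*o**2)/2 = o**2 + o/2)
s(g, n) = 4 (s(g, n) = 8 - 1*4 = 8 - 4 = 4)
v(k, d) = 5 + k (v(k, d) = k + 2*(1/2 + 2) = k + 2*(5/2) = k + 5 = 5 + k)
v(11, s(3, 1))**3 = (5 + 11)**3 = 16**3 = 4096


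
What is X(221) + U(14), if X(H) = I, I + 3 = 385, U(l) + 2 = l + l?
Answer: 408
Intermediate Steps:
U(l) = -2 + 2*l (U(l) = -2 + (l + l) = -2 + 2*l)
I = 382 (I = -3 + 385 = 382)
X(H) = 382
X(221) + U(14) = 382 + (-2 + 2*14) = 382 + (-2 + 28) = 382 + 26 = 408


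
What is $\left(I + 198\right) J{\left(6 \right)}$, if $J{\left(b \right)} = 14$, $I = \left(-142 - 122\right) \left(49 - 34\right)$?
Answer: $-52668$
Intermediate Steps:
$I = -3960$ ($I = \left(-264\right) 15 = -3960$)
$\left(I + 198\right) J{\left(6 \right)} = \left(-3960 + 198\right) 14 = \left(-3762\right) 14 = -52668$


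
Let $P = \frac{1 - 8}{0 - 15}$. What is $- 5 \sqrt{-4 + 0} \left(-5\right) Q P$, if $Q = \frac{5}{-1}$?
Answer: $- \frac{350 i}{3} \approx - 116.67 i$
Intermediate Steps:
$Q = -5$ ($Q = 5 \left(-1\right) = -5$)
$P = \frac{7}{15}$ ($P = - \frac{7}{-15} = \left(-7\right) \left(- \frac{1}{15}\right) = \frac{7}{15} \approx 0.46667$)
$- 5 \sqrt{-4 + 0} \left(-5\right) Q P = - 5 \sqrt{-4 + 0} \left(-5\right) \left(-5\right) \frac{7}{15} = - 5 \sqrt{-4} \left(-5\right) \left(-5\right) \frac{7}{15} = - 5 \cdot 2 i \left(-5\right) \left(-5\right) \frac{7}{15} = - 10 i \left(-5\right) \left(-5\right) \frac{7}{15} = 50 i \left(-5\right) \frac{7}{15} = - 250 i \frac{7}{15} = - \frac{350 i}{3}$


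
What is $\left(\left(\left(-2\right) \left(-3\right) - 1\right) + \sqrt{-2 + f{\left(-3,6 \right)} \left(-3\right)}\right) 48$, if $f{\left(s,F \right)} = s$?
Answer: $240 + 48 \sqrt{7} \approx 367.0$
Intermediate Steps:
$\left(\left(\left(-2\right) \left(-3\right) - 1\right) + \sqrt{-2 + f{\left(-3,6 \right)} \left(-3\right)}\right) 48 = \left(\left(\left(-2\right) \left(-3\right) - 1\right) + \sqrt{-2 - -9}\right) 48 = \left(\left(6 - 1\right) + \sqrt{-2 + 9}\right) 48 = \left(5 + \sqrt{7}\right) 48 = 240 + 48 \sqrt{7}$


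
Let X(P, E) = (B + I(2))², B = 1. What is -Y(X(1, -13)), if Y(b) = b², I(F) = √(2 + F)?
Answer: -81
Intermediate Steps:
X(P, E) = 9 (X(P, E) = (1 + √(2 + 2))² = (1 + √4)² = (1 + 2)² = 3² = 9)
-Y(X(1, -13)) = -1*9² = -1*81 = -81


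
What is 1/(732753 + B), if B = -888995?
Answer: -1/156242 ≈ -6.4003e-6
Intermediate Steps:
1/(732753 + B) = 1/(732753 - 888995) = 1/(-156242) = -1/156242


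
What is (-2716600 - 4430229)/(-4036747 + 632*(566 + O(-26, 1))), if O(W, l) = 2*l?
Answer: 7146829/3677771 ≈ 1.9433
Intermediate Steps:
(-2716600 - 4430229)/(-4036747 + 632*(566 + O(-26, 1))) = (-2716600 - 4430229)/(-4036747 + 632*(566 + 2*1)) = -7146829/(-4036747 + 632*(566 + 2)) = -7146829/(-4036747 + 632*568) = -7146829/(-4036747 + 358976) = -7146829/(-3677771) = -7146829*(-1/3677771) = 7146829/3677771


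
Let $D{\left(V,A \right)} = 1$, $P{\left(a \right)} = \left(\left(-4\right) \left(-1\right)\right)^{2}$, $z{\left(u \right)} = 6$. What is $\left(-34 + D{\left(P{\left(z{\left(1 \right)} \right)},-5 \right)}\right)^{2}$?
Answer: $1089$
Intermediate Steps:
$P{\left(a \right)} = 16$ ($P{\left(a \right)} = 4^{2} = 16$)
$\left(-34 + D{\left(P{\left(z{\left(1 \right)} \right)},-5 \right)}\right)^{2} = \left(-34 + 1\right)^{2} = \left(-33\right)^{2} = 1089$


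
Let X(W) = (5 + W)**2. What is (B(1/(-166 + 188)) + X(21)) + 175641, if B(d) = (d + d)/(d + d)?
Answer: 176318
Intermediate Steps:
B(d) = 1 (B(d) = (2*d)/((2*d)) = (2*d)*(1/(2*d)) = 1)
(B(1/(-166 + 188)) + X(21)) + 175641 = (1 + (5 + 21)**2) + 175641 = (1 + 26**2) + 175641 = (1 + 676) + 175641 = 677 + 175641 = 176318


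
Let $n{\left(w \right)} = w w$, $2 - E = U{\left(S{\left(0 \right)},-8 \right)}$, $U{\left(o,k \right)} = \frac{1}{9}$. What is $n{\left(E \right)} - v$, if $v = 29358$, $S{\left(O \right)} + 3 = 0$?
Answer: $- \frac{2377709}{81} \approx -29354.0$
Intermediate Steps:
$S{\left(O \right)} = -3$ ($S{\left(O \right)} = -3 + 0 = -3$)
$U{\left(o,k \right)} = \frac{1}{9}$
$E = \frac{17}{9}$ ($E = 2 - \frac{1}{9} = \frac{17}{9} \approx 1.8889$)
$n{\left(w \right)} = w^{2}$
$n{\left(E \right)} - v = \left(\frac{17}{9}\right)^{2} - 29358 = \frac{289}{81} - 29358 = - \frac{2377709}{81}$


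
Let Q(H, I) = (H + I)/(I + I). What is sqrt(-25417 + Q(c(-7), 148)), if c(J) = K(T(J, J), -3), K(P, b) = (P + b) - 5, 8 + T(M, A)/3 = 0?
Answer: 3*I*sqrt(15464594)/74 ≈ 159.43*I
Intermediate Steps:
T(M, A) = -24 (T(M, A) = -24 + 3*0 = -24 + 0 = -24)
K(P, b) = -5 + P + b
c(J) = -32 (c(J) = -5 - 24 - 3 = -32)
Q(H, I) = (H + I)/(2*I) (Q(H, I) = (H + I)/((2*I)) = (H + I)*(1/(2*I)) = (H + I)/(2*I))
sqrt(-25417 + Q(c(-7), 148)) = sqrt(-25417 + (1/2)*(-32 + 148)/148) = sqrt(-25417 + (1/2)*(1/148)*116) = sqrt(-25417 + 29/74) = sqrt(-1880829/74) = 3*I*sqrt(15464594)/74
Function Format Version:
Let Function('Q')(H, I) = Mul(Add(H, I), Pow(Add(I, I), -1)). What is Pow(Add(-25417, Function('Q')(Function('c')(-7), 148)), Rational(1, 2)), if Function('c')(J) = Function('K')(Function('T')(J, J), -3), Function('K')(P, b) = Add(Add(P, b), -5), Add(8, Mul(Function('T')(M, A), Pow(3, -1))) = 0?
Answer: Mul(Rational(3, 74), I, Pow(15464594, Rational(1, 2))) ≈ Mul(159.43, I)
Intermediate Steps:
Function('T')(M, A) = -24 (Function('T')(M, A) = Add(-24, Mul(3, 0)) = Add(-24, 0) = -24)
Function('K')(P, b) = Add(-5, P, b)
Function('c')(J) = -32 (Function('c')(J) = Add(-5, -24, -3) = -32)
Function('Q')(H, I) = Mul(Rational(1, 2), Pow(I, -1), Add(H, I)) (Function('Q')(H, I) = Mul(Add(H, I), Pow(Mul(2, I), -1)) = Mul(Add(H, I), Mul(Rational(1, 2), Pow(I, -1))) = Mul(Rational(1, 2), Pow(I, -1), Add(H, I)))
Pow(Add(-25417, Function('Q')(Function('c')(-7), 148)), Rational(1, 2)) = Pow(Add(-25417, Mul(Rational(1, 2), Pow(148, -1), Add(-32, 148))), Rational(1, 2)) = Pow(Add(-25417, Mul(Rational(1, 2), Rational(1, 148), 116)), Rational(1, 2)) = Pow(Add(-25417, Rational(29, 74)), Rational(1, 2)) = Pow(Rational(-1880829, 74), Rational(1, 2)) = Mul(Rational(3, 74), I, Pow(15464594, Rational(1, 2)))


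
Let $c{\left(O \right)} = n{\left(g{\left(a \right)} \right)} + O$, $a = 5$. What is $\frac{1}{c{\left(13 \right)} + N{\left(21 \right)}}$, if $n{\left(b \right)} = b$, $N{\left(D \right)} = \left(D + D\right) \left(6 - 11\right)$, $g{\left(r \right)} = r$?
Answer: $- \frac{1}{192} \approx -0.0052083$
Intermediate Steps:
$N{\left(D \right)} = - 10 D$ ($N{\left(D \right)} = 2 D \left(-5\right) = - 10 D$)
$c{\left(O \right)} = 5 + O$
$\frac{1}{c{\left(13 \right)} + N{\left(21 \right)}} = \frac{1}{\left(5 + 13\right) - 210} = \frac{1}{18 - 210} = \frac{1}{-192} = - \frac{1}{192}$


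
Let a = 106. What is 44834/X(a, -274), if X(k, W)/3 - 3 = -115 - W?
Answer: 22417/243 ≈ 92.251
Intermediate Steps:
X(k, W) = -336 - 3*W (X(k, W) = 9 + 3*(-115 - W) = 9 + (-345 - 3*W) = -336 - 3*W)
44834/X(a, -274) = 44834/(-336 - 3*(-274)) = 44834/(-336 + 822) = 44834/486 = 44834*(1/486) = 22417/243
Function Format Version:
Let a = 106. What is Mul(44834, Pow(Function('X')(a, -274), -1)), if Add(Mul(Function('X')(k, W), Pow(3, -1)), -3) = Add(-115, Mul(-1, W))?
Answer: Rational(22417, 243) ≈ 92.251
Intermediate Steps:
Function('X')(k, W) = Add(-336, Mul(-3, W)) (Function('X')(k, W) = Add(9, Mul(3, Add(-115, Mul(-1, W)))) = Add(9, Add(-345, Mul(-3, W))) = Add(-336, Mul(-3, W)))
Mul(44834, Pow(Function('X')(a, -274), -1)) = Mul(44834, Pow(Add(-336, Mul(-3, -274)), -1)) = Mul(44834, Pow(Add(-336, 822), -1)) = Mul(44834, Pow(486, -1)) = Mul(44834, Rational(1, 486)) = Rational(22417, 243)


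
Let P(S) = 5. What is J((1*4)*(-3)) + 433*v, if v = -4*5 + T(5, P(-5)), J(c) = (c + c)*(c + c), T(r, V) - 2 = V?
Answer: -5053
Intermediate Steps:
T(r, V) = 2 + V
J(c) = 4*c² (J(c) = (2*c)*(2*c) = 4*c²)
v = -13 (v = -4*5 + (2 + 5) = -20 + 7 = -13)
J((1*4)*(-3)) + 433*v = 4*((1*4)*(-3))² + 433*(-13) = 4*(4*(-3))² - 5629 = 4*(-12)² - 5629 = 4*144 - 5629 = 576 - 5629 = -5053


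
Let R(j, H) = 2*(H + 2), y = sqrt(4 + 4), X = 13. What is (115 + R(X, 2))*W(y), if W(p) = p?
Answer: 246*sqrt(2) ≈ 347.90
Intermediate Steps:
y = 2*sqrt(2) (y = sqrt(8) = 2*sqrt(2) ≈ 2.8284)
R(j, H) = 4 + 2*H (R(j, H) = 2*(2 + H) = 4 + 2*H)
(115 + R(X, 2))*W(y) = (115 + (4 + 2*2))*(2*sqrt(2)) = (115 + (4 + 4))*(2*sqrt(2)) = (115 + 8)*(2*sqrt(2)) = 123*(2*sqrt(2)) = 246*sqrt(2)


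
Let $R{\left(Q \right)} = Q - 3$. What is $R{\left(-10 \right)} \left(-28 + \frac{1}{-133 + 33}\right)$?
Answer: $\frac{36413}{100} \approx 364.13$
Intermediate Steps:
$R{\left(Q \right)} = -3 + Q$
$R{\left(-10 \right)} \left(-28 + \frac{1}{-133 + 33}\right) = \left(-3 - 10\right) \left(-28 + \frac{1}{-133 + 33}\right) = - 13 \left(-28 + \frac{1}{-100}\right) = - 13 \left(-28 - \frac{1}{100}\right) = \left(-13\right) \left(- \frac{2801}{100}\right) = \frac{36413}{100}$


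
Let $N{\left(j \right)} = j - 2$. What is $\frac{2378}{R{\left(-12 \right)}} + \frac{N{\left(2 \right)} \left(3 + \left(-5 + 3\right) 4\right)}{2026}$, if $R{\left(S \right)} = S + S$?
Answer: $- \frac{1189}{12} \approx -99.083$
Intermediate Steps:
$R{\left(S \right)} = 2 S$
$N{\left(j \right)} = -2 + j$
$\frac{2378}{R{\left(-12 \right)}} + \frac{N{\left(2 \right)} \left(3 + \left(-5 + 3\right) 4\right)}{2026} = \frac{2378}{2 \left(-12\right)} + \frac{\left(-2 + 2\right) \left(3 + \left(-5 + 3\right) 4\right)}{2026} = \frac{2378}{-24} + 0 \left(3 - 8\right) \frac{1}{2026} = 2378 \left(- \frac{1}{24}\right) + 0 \left(3 - 8\right) \frac{1}{2026} = - \frac{1189}{12} + 0 \left(-5\right) \frac{1}{2026} = - \frac{1189}{12} + 0 \cdot \frac{1}{2026} = - \frac{1189}{12} + 0 = - \frac{1189}{12}$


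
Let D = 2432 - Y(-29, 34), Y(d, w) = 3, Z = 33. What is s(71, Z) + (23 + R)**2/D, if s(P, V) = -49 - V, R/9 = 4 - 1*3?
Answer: -198154/2429 ≈ -81.578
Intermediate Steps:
R = 9 (R = 9*(4 - 1*3) = 9*(4 - 3) = 9*1 = 9)
D = 2429 (D = 2432 - 1*3 = 2432 - 3 = 2429)
s(71, Z) + (23 + R)**2/D = (-49 - 1*33) + (23 + 9)**2/2429 = (-49 - 33) + 32**2*(1/2429) = -82 + 1024*(1/2429) = -82 + 1024/2429 = -198154/2429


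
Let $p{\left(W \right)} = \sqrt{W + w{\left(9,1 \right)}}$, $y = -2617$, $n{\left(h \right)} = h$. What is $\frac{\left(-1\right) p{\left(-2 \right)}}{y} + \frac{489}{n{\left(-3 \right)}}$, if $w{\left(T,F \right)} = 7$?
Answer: $-163 + \frac{\sqrt{5}}{2617} \approx -163.0$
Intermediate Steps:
$p{\left(W \right)} = \sqrt{7 + W}$ ($p{\left(W \right)} = \sqrt{W + 7} = \sqrt{7 + W}$)
$\frac{\left(-1\right) p{\left(-2 \right)}}{y} + \frac{489}{n{\left(-3 \right)}} = \frac{\left(-1\right) \sqrt{7 - 2}}{-2617} + \frac{489}{-3} = - \sqrt{5} \left(- \frac{1}{2617}\right) + 489 \left(- \frac{1}{3}\right) = \frac{\sqrt{5}}{2617} - 163 = -163 + \frac{\sqrt{5}}{2617}$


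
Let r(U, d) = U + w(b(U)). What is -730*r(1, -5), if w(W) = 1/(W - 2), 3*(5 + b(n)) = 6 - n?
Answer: -4745/8 ≈ -593.13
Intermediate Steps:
b(n) = -3 - n/3 (b(n) = -5 + (6 - n)/3 = -5 + (2 - n/3) = -3 - n/3)
w(W) = 1/(-2 + W)
r(U, d) = U + 1/(-5 - U/3) (r(U, d) = U + 1/(-2 + (-3 - U/3)) = U + 1/(-5 - U/3))
-730*r(1, -5) = -730*(-3 + 1*(15 + 1))/(15 + 1) = -730*(-3 + 1*16)/16 = -365*(-3 + 16)/8 = -365*13/8 = -730*13/16 = -4745/8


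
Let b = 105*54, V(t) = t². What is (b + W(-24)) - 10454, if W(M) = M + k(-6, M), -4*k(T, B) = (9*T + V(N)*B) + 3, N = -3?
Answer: -18965/4 ≈ -4741.3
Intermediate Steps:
b = 5670
k(T, B) = -¾ - 9*B/4 - 9*T/4 (k(T, B) = -((9*T + (-3)²*B) + 3)/4 = -((9*T + 9*B) + 3)/4 = -((9*B + 9*T) + 3)/4 = -(3 + 9*B + 9*T)/4 = -¾ - 9*B/4 - 9*T/4)
W(M) = 51/4 - 5*M/4 (W(M) = M + (-¾ - 9*M/4 - 9/4*(-6)) = M + (-¾ - 9*M/4 + 27/2) = M + (51/4 - 9*M/4) = 51/4 - 5*M/4)
(b + W(-24)) - 10454 = (5670 + (51/4 - 5/4*(-24))) - 10454 = (5670 + (51/4 + 30)) - 10454 = (5670 + 171/4) - 10454 = 22851/4 - 10454 = -18965/4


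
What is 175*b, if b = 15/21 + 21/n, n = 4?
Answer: 4175/4 ≈ 1043.8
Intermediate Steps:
b = 167/28 (b = 15/21 + 21/4 = 15*(1/21) + 21*(¼) = 5/7 + 21/4 = 167/28 ≈ 5.9643)
175*b = 175*(167/28) = 4175/4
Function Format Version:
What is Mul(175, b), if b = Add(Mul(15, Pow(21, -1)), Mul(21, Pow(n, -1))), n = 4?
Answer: Rational(4175, 4) ≈ 1043.8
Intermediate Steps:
b = Rational(167, 28) (b = Add(Mul(15, Pow(21, -1)), Mul(21, Pow(4, -1))) = Add(Mul(15, Rational(1, 21)), Mul(21, Rational(1, 4))) = Add(Rational(5, 7), Rational(21, 4)) = Rational(167, 28) ≈ 5.9643)
Mul(175, b) = Mul(175, Rational(167, 28)) = Rational(4175, 4)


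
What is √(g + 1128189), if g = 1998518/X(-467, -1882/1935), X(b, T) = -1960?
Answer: √5523129805/70 ≈ 1061.7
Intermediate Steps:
g = -999259/980 (g = 1998518/(-1960) = 1998518*(-1/1960) = -999259/980 ≈ -1019.7)
√(g + 1128189) = √(-999259/980 + 1128189) = √(1104625961/980) = √5523129805/70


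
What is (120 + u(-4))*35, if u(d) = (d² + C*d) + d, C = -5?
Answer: 5320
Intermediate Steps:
u(d) = d² - 4*d (u(d) = (d² - 5*d) + d = d² - 4*d)
(120 + u(-4))*35 = (120 - 4*(-4 - 4))*35 = (120 - 4*(-8))*35 = (120 + 32)*35 = 152*35 = 5320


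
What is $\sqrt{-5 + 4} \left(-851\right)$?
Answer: $- 851 i \approx - 851.0 i$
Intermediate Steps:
$\sqrt{-5 + 4} \left(-851\right) = \sqrt{-1} \left(-851\right) = i \left(-851\right) = - 851 i$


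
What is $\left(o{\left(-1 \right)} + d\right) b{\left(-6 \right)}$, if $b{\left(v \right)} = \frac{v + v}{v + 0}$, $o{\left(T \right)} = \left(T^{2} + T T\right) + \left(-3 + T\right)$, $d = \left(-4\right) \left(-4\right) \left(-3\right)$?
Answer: $-100$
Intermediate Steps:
$d = -48$ ($d = 16 \left(-3\right) = -48$)
$o{\left(T \right)} = -3 + T + 2 T^{2}$ ($o{\left(T \right)} = \left(T^{2} + T^{2}\right) + \left(-3 + T\right) = 2 T^{2} + \left(-3 + T\right) = -3 + T + 2 T^{2}$)
$b{\left(v \right)} = 2$ ($b{\left(v \right)} = \frac{2 v}{v} = 2$)
$\left(o{\left(-1 \right)} + d\right) b{\left(-6 \right)} = \left(\left(-3 - 1 + 2 \left(-1\right)^{2}\right) - 48\right) 2 = \left(\left(-3 - 1 + 2 \cdot 1\right) - 48\right) 2 = \left(\left(-3 - 1 + 2\right) - 48\right) 2 = \left(-2 - 48\right) 2 = \left(-50\right) 2 = -100$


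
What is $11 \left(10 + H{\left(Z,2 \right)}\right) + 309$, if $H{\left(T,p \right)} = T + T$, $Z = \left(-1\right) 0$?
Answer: $419$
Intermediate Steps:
$Z = 0$
$H{\left(T,p \right)} = 2 T$
$11 \left(10 + H{\left(Z,2 \right)}\right) + 309 = 11 \left(10 + 2 \cdot 0\right) + 309 = 11 \left(10 + 0\right) + 309 = 11 \cdot 10 + 309 = 110 + 309 = 419$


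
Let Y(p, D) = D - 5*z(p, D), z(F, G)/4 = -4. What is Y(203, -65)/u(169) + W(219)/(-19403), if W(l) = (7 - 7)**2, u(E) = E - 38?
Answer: 15/131 ≈ 0.11450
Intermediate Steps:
u(E) = -38 + E
W(l) = 0 (W(l) = 0**2 = 0)
z(F, G) = -16 (z(F, G) = 4*(-4) = -16)
Y(p, D) = 80 + D (Y(p, D) = D - 5*(-16) = D + 80 = 80 + D)
Y(203, -65)/u(169) + W(219)/(-19403) = (80 - 65)/(-38 + 169) + 0/(-19403) = 15/131 + 0*(-1/19403) = 15*(1/131) + 0 = 15/131 + 0 = 15/131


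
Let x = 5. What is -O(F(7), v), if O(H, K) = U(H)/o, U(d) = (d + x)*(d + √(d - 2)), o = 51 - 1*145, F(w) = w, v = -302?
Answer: 42/47 + 6*√5/47 ≈ 1.1791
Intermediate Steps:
o = -94 (o = 51 - 145 = -94)
U(d) = (5 + d)*(d + √(-2 + d)) (U(d) = (d + 5)*(d + √(d - 2)) = (5 + d)*(d + √(-2 + d)))
O(H, K) = -5*H/94 - 5*√(-2 + H)/94 - H²/94 - H*√(-2 + H)/94 (O(H, K) = (H² + 5*H + 5*√(-2 + H) + H*√(-2 + H))/(-94) = (H² + 5*H + 5*√(-2 + H) + H*√(-2 + H))*(-1/94) = -5*H/94 - 5*√(-2 + H)/94 - H²/94 - H*√(-2 + H)/94)
-O(F(7), v) = -(-5/94*7 - 5*√(-2 + 7)/94 - 1/94*7² - 1/94*7*√(-2 + 7)) = -(-35/94 - 5*√5/94 - 1/94*49 - 1/94*7*√5) = -(-35/94 - 5*√5/94 - 49/94 - 7*√5/94) = -(-42/47 - 6*√5/47) = 42/47 + 6*√5/47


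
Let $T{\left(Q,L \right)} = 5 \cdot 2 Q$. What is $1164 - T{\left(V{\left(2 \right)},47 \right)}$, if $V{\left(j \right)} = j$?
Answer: $1144$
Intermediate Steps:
$T{\left(Q,L \right)} = 10 Q$
$1164 - T{\left(V{\left(2 \right)},47 \right)} = 1164 - 10 \cdot 2 = 1164 - 20 = 1144$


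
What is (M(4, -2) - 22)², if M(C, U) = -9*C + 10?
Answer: 2304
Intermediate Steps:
M(C, U) = 10 - 9*C
(M(4, -2) - 22)² = ((10 - 9*4) - 22)² = ((10 - 36) - 22)² = (-26 - 22)² = (-48)² = 2304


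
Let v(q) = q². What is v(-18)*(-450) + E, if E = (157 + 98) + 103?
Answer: -145442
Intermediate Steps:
E = 358 (E = 255 + 103 = 358)
v(-18)*(-450) + E = (-18)²*(-450) + 358 = 324*(-450) + 358 = -145800 + 358 = -145442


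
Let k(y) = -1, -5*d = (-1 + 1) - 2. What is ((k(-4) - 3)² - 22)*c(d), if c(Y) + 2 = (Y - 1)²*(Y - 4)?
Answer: 2472/125 ≈ 19.776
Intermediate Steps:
d = ⅖ (d = -((-1 + 1) - 2)/5 = -(0 - 2)/5 = -⅕*(-2) = ⅖ ≈ 0.40000)
c(Y) = -2 + (-1 + Y)²*(-4 + Y) (c(Y) = -2 + (Y - 1)²*(Y - 4) = -2 + (-1 + Y)²*(-4 + Y))
((k(-4) - 3)² - 22)*c(d) = ((-1 - 3)² - 22)*(-6 + (⅖)³ - 6*(⅖)² + 9*(⅖)) = ((-4)² - 22)*(-6 + 8/125 - 6*4/25 + 18/5) = (16 - 22)*(-6 + 8/125 - 24/25 + 18/5) = -6*(-412/125) = 2472/125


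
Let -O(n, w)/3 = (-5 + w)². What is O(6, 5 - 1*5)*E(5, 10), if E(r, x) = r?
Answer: -375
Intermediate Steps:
O(n, w) = -3*(-5 + w)²
O(6, 5 - 1*5)*E(5, 10) = -3*(-5 + (5 - 1*5))²*5 = -3*(-5 + (5 - 5))²*5 = -3*(-5 + 0)²*5 = -3*(-5)²*5 = -3*25*5 = -75*5 = -375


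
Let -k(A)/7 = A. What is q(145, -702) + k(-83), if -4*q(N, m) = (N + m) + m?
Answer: 3583/4 ≈ 895.75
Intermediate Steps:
q(N, m) = -m/2 - N/4 (q(N, m) = -((N + m) + m)/4 = -(N + 2*m)/4 = -m/2 - N/4)
k(A) = -7*A
q(145, -702) + k(-83) = (-½*(-702) - ¼*145) - 7*(-83) = (351 - 145/4) + 581 = 1259/4 + 581 = 3583/4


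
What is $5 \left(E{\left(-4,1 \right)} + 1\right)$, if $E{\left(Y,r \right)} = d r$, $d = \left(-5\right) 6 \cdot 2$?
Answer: $-295$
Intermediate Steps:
$d = -60$ ($d = \left(-30\right) 2 = -60$)
$E{\left(Y,r \right)} = - 60 r$
$5 \left(E{\left(-4,1 \right)} + 1\right) = 5 \left(\left(-60\right) 1 + 1\right) = 5 \left(-60 + 1\right) = 5 \left(-59\right) = -295$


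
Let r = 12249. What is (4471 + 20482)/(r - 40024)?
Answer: -24953/27775 ≈ -0.89840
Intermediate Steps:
(4471 + 20482)/(r - 40024) = (4471 + 20482)/(12249 - 40024) = 24953/(-27775) = 24953*(-1/27775) = -24953/27775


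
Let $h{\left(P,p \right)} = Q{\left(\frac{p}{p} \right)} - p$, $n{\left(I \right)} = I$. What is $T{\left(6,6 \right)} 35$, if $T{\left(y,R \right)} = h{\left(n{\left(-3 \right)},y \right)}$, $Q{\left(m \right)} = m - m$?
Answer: $-210$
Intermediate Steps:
$Q{\left(m \right)} = 0$
$h{\left(P,p \right)} = - p$ ($h{\left(P,p \right)} = 0 - p = - p$)
$T{\left(y,R \right)} = - y$
$T{\left(6,6 \right)} 35 = \left(-1\right) 6 \cdot 35 = \left(-6\right) 35 = -210$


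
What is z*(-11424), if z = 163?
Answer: -1862112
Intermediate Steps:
z*(-11424) = 163*(-11424) = -1862112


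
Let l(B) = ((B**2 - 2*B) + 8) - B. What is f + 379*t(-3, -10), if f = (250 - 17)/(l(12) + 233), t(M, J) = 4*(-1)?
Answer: -528851/349 ≈ -1515.3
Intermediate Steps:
l(B) = 8 + B**2 - 3*B (l(B) = (8 + B**2 - 2*B) - B = 8 + B**2 - 3*B)
t(M, J) = -4
f = 233/349 (f = (250 - 17)/((8 + 12**2 - 3*12) + 233) = 233/((8 + 144 - 36) + 233) = 233/(116 + 233) = 233/349 ≈ 0.66762)
f + 379*t(-3, -10) = 233/349 + 379*(-4) = 233/349 - 1516 = -528851/349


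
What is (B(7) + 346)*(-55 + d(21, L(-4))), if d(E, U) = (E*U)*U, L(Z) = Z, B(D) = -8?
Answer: 94978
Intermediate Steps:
d(E, U) = E*U**2
(B(7) + 346)*(-55 + d(21, L(-4))) = (-8 + 346)*(-55 + 21*(-4)**2) = 338*(-55 + 21*16) = 338*(-55 + 336) = 338*281 = 94978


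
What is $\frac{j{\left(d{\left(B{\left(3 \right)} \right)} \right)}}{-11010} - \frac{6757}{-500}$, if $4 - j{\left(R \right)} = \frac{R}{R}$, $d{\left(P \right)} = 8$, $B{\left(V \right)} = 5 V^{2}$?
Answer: $\frac{2479769}{183500} \approx 13.514$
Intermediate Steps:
$j{\left(R \right)} = 3$ ($j{\left(R \right)} = 4 - \frac{R}{R} = 4 - 1 = 3$)
$\frac{j{\left(d{\left(B{\left(3 \right)} \right)} \right)}}{-11010} - \frac{6757}{-500} = \frac{3}{-11010} - \frac{6757}{-500} = 3 \left(- \frac{1}{11010}\right) - - \frac{6757}{500} = - \frac{1}{3670} + \frac{6757}{500} = \frac{2479769}{183500}$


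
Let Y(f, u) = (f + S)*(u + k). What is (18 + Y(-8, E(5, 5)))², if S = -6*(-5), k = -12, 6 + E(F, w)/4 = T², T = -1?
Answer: 470596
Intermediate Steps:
E(F, w) = -20 (E(F, w) = -24 + 4*(-1)² = -24 + 4*1 = -24 + 4 = -20)
S = 30
Y(f, u) = (-12 + u)*(30 + f) (Y(f, u) = (f + 30)*(u - 12) = (30 + f)*(-12 + u) = (-12 + u)*(30 + f))
(18 + Y(-8, E(5, 5)))² = (18 + (-360 - 12*(-8) + 30*(-20) - 8*(-20)))² = (18 + (-360 + 96 - 600 + 160))² = (18 - 704)² = (-686)² = 470596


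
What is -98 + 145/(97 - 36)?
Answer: -5833/61 ≈ -95.623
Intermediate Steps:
-98 + 145/(97 - 36) = -98 + 145/61 = -5833/61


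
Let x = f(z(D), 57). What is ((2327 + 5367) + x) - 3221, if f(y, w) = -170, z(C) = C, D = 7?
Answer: 4303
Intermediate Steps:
x = -170
((2327 + 5367) + x) - 3221 = ((2327 + 5367) - 170) - 3221 = (7694 - 170) - 3221 = 7524 - 3221 = 4303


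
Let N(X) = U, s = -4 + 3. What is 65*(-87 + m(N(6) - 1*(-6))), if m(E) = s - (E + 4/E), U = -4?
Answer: -5980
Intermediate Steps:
s = -1
N(X) = -4
m(E) = -1 - E - 4/E (m(E) = -1 - (E + 4/E) = -1 + (-E - 4/E) = -1 - E - 4/E)
65*(-87 + m(N(6) - 1*(-6))) = 65*(-87 + (-1 - (-4 - 1*(-6)) - 4/(-4 - 1*(-6)))) = 65*(-87 + (-1 - (-4 + 6) - 4/(-4 + 6))) = 65*(-87 + (-1 - 1*2 - 4/2)) = 65*(-87 + (-1 - 2 - 4*½)) = 65*(-87 + (-1 - 2 - 2)) = 65*(-87 - 5) = 65*(-92) = -5980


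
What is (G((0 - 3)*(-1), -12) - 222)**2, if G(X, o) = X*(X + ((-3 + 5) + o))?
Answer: 59049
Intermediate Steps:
G(X, o) = X*(2 + X + o) (G(X, o) = X*(X + (2 + o)) = X*(2 + X + o))
(G((0 - 3)*(-1), -12) - 222)**2 = (((0 - 3)*(-1))*(2 + (0 - 3)*(-1) - 12) - 222)**2 = ((-3*(-1))*(2 - 3*(-1) - 12) - 222)**2 = (3*(2 + 3 - 12) - 222)**2 = (3*(-7) - 222)**2 = (-21 - 222)**2 = (-243)**2 = 59049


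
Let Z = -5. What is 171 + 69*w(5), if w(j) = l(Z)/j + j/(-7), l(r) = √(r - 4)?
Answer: 852/7 + 207*I/5 ≈ 121.71 + 41.4*I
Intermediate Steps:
l(r) = √(-4 + r)
w(j) = -j/7 + 3*I/j (w(j) = √(-4 - 5)/j + j/(-7) = √(-9)/j + j*(-⅐) = (3*I)/j - j/7 = 3*I/j - j/7 = -j/7 + 3*I/j)
171 + 69*w(5) = 171 + 69*(-⅐*5 + 3*I/5) = 171 + 69*(-5/7 + 3*I*(⅕)) = 171 + 69*(-5/7 + 3*I/5) = 171 + (-345/7 + 207*I/5) = 852/7 + 207*I/5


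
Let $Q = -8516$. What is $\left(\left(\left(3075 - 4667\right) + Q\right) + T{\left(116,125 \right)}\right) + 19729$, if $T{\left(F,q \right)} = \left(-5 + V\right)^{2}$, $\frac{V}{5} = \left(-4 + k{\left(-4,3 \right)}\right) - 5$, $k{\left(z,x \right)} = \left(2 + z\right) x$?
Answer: $16021$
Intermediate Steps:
$k{\left(z,x \right)} = x \left(2 + z\right)$
$V = -75$ ($V = 5 \left(\left(-4 + 3 \left(2 - 4\right)\right) - 5\right) = 5 \left(\left(-4 + 3 \left(-2\right)\right) - 5\right) = 5 \left(\left(-4 - 6\right) - 5\right) = 5 \left(-10 - 5\right) = 5 \left(-15\right) = -75$)
$T{\left(F,q \right)} = 6400$ ($T{\left(F,q \right)} = \left(-5 - 75\right)^{2} = \left(-80\right)^{2} = 6400$)
$\left(\left(\left(3075 - 4667\right) + Q\right) + T{\left(116,125 \right)}\right) + 19729 = \left(\left(\left(3075 - 4667\right) - 8516\right) + 6400\right) + 19729 = \left(\left(-1592 - 8516\right) + 6400\right) + 19729 = \left(-10108 + 6400\right) + 19729 = -3708 + 19729 = 16021$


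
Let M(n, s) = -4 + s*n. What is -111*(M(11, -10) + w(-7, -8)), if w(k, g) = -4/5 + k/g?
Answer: 505827/40 ≈ 12646.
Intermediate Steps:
w(k, g) = -4/5 + k/g (w(k, g) = -4*1/5 + k/g = -4/5 + k/g)
M(n, s) = -4 + n*s
-111*(M(11, -10) + w(-7, -8)) = -111*((-4 + 11*(-10)) + (-4/5 - 7/(-8))) = -111*((-4 - 110) + (-4/5 - 7*(-1/8))) = -111*(-114 + (-4/5 + 7/8)) = -111*(-114 + 3/40) = -111*(-4557/40) = 505827/40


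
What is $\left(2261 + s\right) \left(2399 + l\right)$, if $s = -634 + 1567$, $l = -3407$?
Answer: $-3219552$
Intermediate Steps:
$s = 933$
$\left(2261 + s\right) \left(2399 + l\right) = \left(2261 + 933\right) \left(2399 - 3407\right) = 3194 \left(-1008\right) = -3219552$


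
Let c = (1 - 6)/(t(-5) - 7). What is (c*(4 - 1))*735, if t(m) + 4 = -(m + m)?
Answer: 11025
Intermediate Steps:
t(m) = -4 - 2*m (t(m) = -4 - (m + m) = -4 - 2*m)
c = 5 (c = (1 - 6)/((-4 - 2*(-5)) - 7) = -5/((-4 + 10) - 7) = -5/(6 - 7) = -5/(-1) = -5*(-1) = 5)
(c*(4 - 1))*735 = (5*(4 - 1))*735 = (5*3)*735 = 15*735 = 11025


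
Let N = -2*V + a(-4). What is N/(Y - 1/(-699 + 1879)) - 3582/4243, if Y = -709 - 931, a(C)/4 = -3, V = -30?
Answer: -2390737834/2737019281 ≈ -0.87348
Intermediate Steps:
a(C) = -12 (a(C) = 4*(-3) = -12)
N = 48 (N = -2*(-30) - 12 = 60 - 12 = 48)
Y = -1640
N/(Y - 1/(-699 + 1879)) - 3582/4243 = 48/(-1640 - 1/(-699 + 1879)) - 3582/4243 = 48/(-1640 - 1/1180) - 3582*1/4243 = 48/(-1640 - 1*1/1180) - 3582/4243 = 48/(-1640 - 1/1180) - 3582/4243 = 48/(-1935201/1180) - 3582/4243 = 48*(-1180/1935201) - 3582/4243 = -18880/645067 - 3582/4243 = -2390737834/2737019281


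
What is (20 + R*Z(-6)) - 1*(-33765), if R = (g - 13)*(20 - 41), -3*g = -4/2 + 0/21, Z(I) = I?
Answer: 32231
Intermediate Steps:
g = 2/3 (g = -(-4/2 + 0/21)/3 = -(-4*1/2 + 0*(1/21))/3 = -(-2 + 0)/3 = -1/3*(-2) = 2/3 ≈ 0.66667)
R = 259 (R = (2/3 - 13)*(20 - 41) = -37/3*(-21) = 259)
(20 + R*Z(-6)) - 1*(-33765) = (20 + 259*(-6)) - 1*(-33765) = (20 - 1554) + 33765 = -1534 + 33765 = 32231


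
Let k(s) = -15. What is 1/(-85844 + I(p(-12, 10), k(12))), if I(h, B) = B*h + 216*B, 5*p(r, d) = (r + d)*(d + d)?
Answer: -1/88964 ≈ -1.1240e-5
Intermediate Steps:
p(r, d) = 2*d*(d + r)/5 (p(r, d) = ((r + d)*(d + d))/5 = ((d + r)*(2*d))/5 = (2*d*(d + r))/5 = 2*d*(d + r)/5)
I(h, B) = 216*B + B*h
1/(-85844 + I(p(-12, 10), k(12))) = 1/(-85844 - 15*(216 + (2/5)*10*(10 - 12))) = 1/(-85844 - 15*(216 + (2/5)*10*(-2))) = 1/(-85844 - 15*(216 - 8)) = 1/(-85844 - 15*208) = 1/(-85844 - 3120) = 1/(-88964) = -1/88964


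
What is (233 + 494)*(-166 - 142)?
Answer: -223916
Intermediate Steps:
(233 + 494)*(-166 - 142) = 727*(-308) = -223916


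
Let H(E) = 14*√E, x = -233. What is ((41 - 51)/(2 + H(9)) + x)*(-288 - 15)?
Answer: 1554693/22 ≈ 70668.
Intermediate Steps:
((41 - 51)/(2 + H(9)) + x)*(-288 - 15) = ((41 - 51)/(2 + 14*√9) - 233)*(-288 - 15) = (-10/(2 + 14*3) - 233)*(-303) = (-10/(2 + 42) - 233)*(-303) = (-10/44 - 233)*(-303) = (-10*1/44 - 233)*(-303) = (-5/22 - 233)*(-303) = -5131/22*(-303) = 1554693/22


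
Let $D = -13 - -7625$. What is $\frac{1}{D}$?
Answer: $\frac{1}{7612} \approx 0.00013137$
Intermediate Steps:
$D = 7612$ ($D = -13 + 7625 = 7612$)
$\frac{1}{D} = \frac{1}{7612}$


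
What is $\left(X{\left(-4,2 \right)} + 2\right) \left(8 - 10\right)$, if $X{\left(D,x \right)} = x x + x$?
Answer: $-16$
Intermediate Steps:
$X{\left(D,x \right)} = x + x^{2}$ ($X{\left(D,x \right)} = x^{2} + x = x + x^{2}$)
$\left(X{\left(-4,2 \right)} + 2\right) \left(8 - 10\right) = \left(2 \left(1 + 2\right) + 2\right) \left(8 - 10\right) = \left(2 \cdot 3 + 2\right) \left(-2\right) = \left(6 + 2\right) \left(-2\right) = 8 \left(-2\right) = -16$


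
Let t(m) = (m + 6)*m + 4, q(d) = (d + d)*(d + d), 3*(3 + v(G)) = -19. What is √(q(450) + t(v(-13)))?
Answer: 2*√1822579/3 ≈ 900.02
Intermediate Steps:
v(G) = -28/3 (v(G) = -3 + (⅓)*(-19) = -3 - 19/3 = -28/3)
q(d) = 4*d² (q(d) = (2*d)*(2*d) = 4*d²)
t(m) = 4 + m*(6 + m) (t(m) = (6 + m)*m + 4 = m*(6 + m) + 4 = 4 + m*(6 + m))
√(q(450) + t(v(-13))) = √(4*450² + (4 + (-28/3)² + 6*(-28/3))) = √(4*202500 + (4 + 784/9 - 56)) = √(810000 + 316/9) = √(7290316/9) = 2*√1822579/3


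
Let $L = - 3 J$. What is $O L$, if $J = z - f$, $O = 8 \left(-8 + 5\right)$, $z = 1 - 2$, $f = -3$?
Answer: $144$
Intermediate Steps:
$z = -1$
$O = -24$ ($O = 8 \left(-3\right) = -24$)
$J = 2$ ($J = -1 - -3 = -1 + 3 = 2$)
$L = -6$ ($L = \left(-3\right) 2 = -6$)
$O L = \left(-24\right) \left(-6\right) = 144$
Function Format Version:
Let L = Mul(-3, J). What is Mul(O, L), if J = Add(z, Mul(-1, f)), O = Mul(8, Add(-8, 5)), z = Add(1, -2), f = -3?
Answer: 144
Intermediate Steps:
z = -1
O = -24 (O = Mul(8, -3) = -24)
J = 2 (J = Add(-1, Mul(-1, -3)) = Add(-1, 3) = 2)
L = -6 (L = Mul(-3, 2) = -6)
Mul(O, L) = Mul(-24, -6) = 144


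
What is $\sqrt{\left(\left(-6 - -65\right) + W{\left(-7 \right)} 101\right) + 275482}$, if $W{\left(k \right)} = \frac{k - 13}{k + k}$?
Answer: $\frac{\sqrt{13508579}}{7} \approx 525.06$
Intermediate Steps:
$W{\left(k \right)} = \frac{-13 + k}{2 k}$
$\sqrt{\left(\left(-6 - -65\right) + W{\left(-7 \right)} 101\right) + 275482} = \sqrt{\left(\left(-6 - -65\right) + \frac{-13 - 7}{2 \left(-7\right)} 101\right) + 275482} = \sqrt{\left(\left(-6 + 65\right) + \frac{1}{2} \left(- \frac{1}{7}\right) \left(-20\right) 101\right) + 275482} = \sqrt{\left(59 + \frac{10}{7} \cdot 101\right) + 275482} = \sqrt{\left(59 + \frac{1010}{7}\right) + 275482} = \sqrt{\frac{1423}{7} + 275482} = \sqrt{\frac{1929797}{7}} = \frac{\sqrt{13508579}}{7}$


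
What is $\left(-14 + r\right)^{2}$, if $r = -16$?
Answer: $900$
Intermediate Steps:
$\left(-14 + r\right)^{2} = \left(-14 - 16\right)^{2} = \left(-30\right)^{2} = 900$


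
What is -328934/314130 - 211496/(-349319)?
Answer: -24232828733/54865788735 ≈ -0.44167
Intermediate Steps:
-328934/314130 - 211496/(-349319) = -328934*1/314130 - 211496*(-1/349319) = -164467/157065 + 211496/349319 = -24232828733/54865788735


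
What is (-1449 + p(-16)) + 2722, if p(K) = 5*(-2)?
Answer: 1263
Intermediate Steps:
p(K) = -10
(-1449 + p(-16)) + 2722 = (-1449 - 10) + 2722 = -1459 + 2722 = 1263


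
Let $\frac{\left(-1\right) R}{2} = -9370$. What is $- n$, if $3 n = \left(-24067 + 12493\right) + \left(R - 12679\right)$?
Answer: $\frac{5513}{3} \approx 1837.7$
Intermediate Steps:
$R = 18740$ ($R = \left(-2\right) \left(-9370\right) = 18740$)
$n = - \frac{5513}{3}$ ($n = \frac{\left(-24067 + 12493\right) + \left(18740 - 12679\right)}{3} = \frac{-11574 + \left(18740 - 12679\right)}{3} = \frac{-11574 + 6061}{3} = \frac{1}{3} \left(-5513\right) = - \frac{5513}{3} \approx -1837.7$)
$- n = \left(-1\right) \left(- \frac{5513}{3}\right) = \frac{5513}{3}$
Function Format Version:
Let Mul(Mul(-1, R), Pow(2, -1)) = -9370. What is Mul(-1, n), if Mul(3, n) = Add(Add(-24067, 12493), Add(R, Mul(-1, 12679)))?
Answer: Rational(5513, 3) ≈ 1837.7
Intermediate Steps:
R = 18740 (R = Mul(-2, -9370) = 18740)
n = Rational(-5513, 3) (n = Mul(Rational(1, 3), Add(Add(-24067, 12493), Add(18740, Mul(-1, 12679)))) = Mul(Rational(1, 3), Add(-11574, Add(18740, -12679))) = Mul(Rational(1, 3), Add(-11574, 6061)) = Mul(Rational(1, 3), -5513) = Rational(-5513, 3) ≈ -1837.7)
Mul(-1, n) = Mul(-1, Rational(-5513, 3)) = Rational(5513, 3)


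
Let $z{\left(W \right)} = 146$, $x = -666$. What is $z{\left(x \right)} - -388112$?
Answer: $388258$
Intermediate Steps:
$z{\left(x \right)} - -388112 = 146 - -388112 = 146 + 388112 = 388258$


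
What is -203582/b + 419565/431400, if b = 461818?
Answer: 3531246479/6640942840 ≈ 0.53174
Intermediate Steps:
-203582/b + 419565/431400 = -203582/461818 + 419565/431400 = -203582*1/461818 + 419565*(1/431400) = -101791/230909 + 27971/28760 = 3531246479/6640942840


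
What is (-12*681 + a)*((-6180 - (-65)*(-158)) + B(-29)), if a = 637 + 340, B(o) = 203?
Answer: 116897165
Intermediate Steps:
a = 977
(-12*681 + a)*((-6180 - (-65)*(-158)) + B(-29)) = (-12*681 + 977)*((-6180 - (-65)*(-158)) + 203) = (-8172 + 977)*((-6180 - 1*10270) + 203) = -7195*((-6180 - 10270) + 203) = -7195*(-16450 + 203) = -7195*(-16247) = 116897165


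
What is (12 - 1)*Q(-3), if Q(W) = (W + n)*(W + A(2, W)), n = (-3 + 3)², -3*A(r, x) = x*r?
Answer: 33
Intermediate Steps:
A(r, x) = -r*x/3 (A(r, x) = -x*r/3 = -r*x/3)
n = 0 (n = 0² = 0)
Q(W) = W²/3 (Q(W) = (W + 0)*(W - ⅓*2*W) = W*(W - 2*W/3) = W*(W/3) = W²/3)
(12 - 1)*Q(-3) = (12 - 1)*((⅓)*(-3)²) = 11*((⅓)*9) = 11*3 = 33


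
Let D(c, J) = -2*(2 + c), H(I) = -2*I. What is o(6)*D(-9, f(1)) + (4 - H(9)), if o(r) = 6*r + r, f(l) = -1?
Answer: 610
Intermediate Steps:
o(r) = 7*r
D(c, J) = -4 - 2*c
o(6)*D(-9, f(1)) + (4 - H(9)) = (7*6)*(-4 - 2*(-9)) + (4 - (-2)*9) = 42*(-4 + 18) + (4 - 1*(-18)) = 42*14 + (4 + 18) = 588 + 22 = 610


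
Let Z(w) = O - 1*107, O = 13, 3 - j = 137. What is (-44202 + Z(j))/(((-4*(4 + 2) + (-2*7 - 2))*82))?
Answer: 5537/410 ≈ 13.505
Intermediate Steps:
j = -134 (j = 3 - 1*137 = 3 - 137 = -134)
Z(w) = -94 (Z(w) = 13 - 1*107 = 13 - 107 = -94)
(-44202 + Z(j))/(((-4*(4 + 2) + (-2*7 - 2))*82)) = (-44202 - 94)/(((-4*(4 + 2) + (-2*7 - 2))*82)) = -44296*1/(82*(-4*6 + (-14 - 2))) = -44296*1/(82*(-24 - 16)) = -44296/((-40*82)) = -44296/(-3280) = -44296*(-1/3280) = 5537/410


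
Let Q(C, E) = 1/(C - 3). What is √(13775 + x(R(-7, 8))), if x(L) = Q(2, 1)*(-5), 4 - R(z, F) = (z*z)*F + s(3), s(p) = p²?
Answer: 2*√3445 ≈ 117.39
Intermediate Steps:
Q(C, E) = 1/(-3 + C)
R(z, F) = -5 - F*z² (R(z, F) = 4 - ((z*z)*F + 3²) = 4 - (z²*F + 9) = 4 - (F*z² + 9) = 4 - (9 + F*z²) = 4 + (-9 - F*z²) = -5 - F*z²)
x(L) = 5 (x(L) = -5/(-3 + 2) = -5/(-1) = -1*(-5) = 5)
√(13775 + x(R(-7, 8))) = √(13775 + 5) = √13780 = 2*√3445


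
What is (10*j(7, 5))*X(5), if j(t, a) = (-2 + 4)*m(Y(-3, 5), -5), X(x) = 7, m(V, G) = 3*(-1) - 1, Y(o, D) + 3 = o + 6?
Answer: -560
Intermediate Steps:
Y(o, D) = 3 + o (Y(o, D) = -3 + (o + 6) = -3 + (6 + o) = 3 + o)
m(V, G) = -4 (m(V, G) = -3 - 1 = -4)
j(t, a) = -8 (j(t, a) = (-2 + 4)*(-4) = 2*(-4) = -8)
(10*j(7, 5))*X(5) = (10*(-8))*7 = -80*7 = -560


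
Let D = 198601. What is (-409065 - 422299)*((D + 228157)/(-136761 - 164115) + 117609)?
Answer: -7354515872510566/75219 ≈ -9.7775e+10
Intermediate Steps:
(-409065 - 422299)*((D + 228157)/(-136761 - 164115) + 117609) = (-409065 - 422299)*((198601 + 228157)/(-136761 - 164115) + 117609) = -831364*(426758/(-300876) + 117609) = -831364*(426758*(-1/300876) + 117609) = -831364*(-213379/150438 + 117609) = -831364*17692649363/150438 = -7354515872510566/75219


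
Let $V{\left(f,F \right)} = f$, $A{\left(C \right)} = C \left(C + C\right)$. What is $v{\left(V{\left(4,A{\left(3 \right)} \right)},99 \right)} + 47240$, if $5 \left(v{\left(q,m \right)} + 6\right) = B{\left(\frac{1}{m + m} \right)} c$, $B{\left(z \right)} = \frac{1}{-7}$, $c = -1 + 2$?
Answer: $\frac{1653189}{35} \approx 47234.0$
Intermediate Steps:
$A{\left(C \right)} = 2 C^{2}$ ($A{\left(C \right)} = C 2 C = 2 C^{2}$)
$c = 1$
$B{\left(z \right)} = - \frac{1}{7}$
$v{\left(q,m \right)} = - \frac{211}{35}$ ($v{\left(q,m \right)} = -6 + \frac{\left(- \frac{1}{7}\right) 1}{5} = -6 + \frac{1}{5} \left(- \frac{1}{7}\right) = -6 - \frac{1}{35} = - \frac{211}{35}$)
$v{\left(V{\left(4,A{\left(3 \right)} \right)},99 \right)} + 47240 = - \frac{211}{35} + 47240 = \frac{1653189}{35}$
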